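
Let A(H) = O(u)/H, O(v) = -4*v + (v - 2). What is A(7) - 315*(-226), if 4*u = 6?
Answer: 996647/14 ≈ 71189.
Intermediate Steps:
u = 3/2 (u = (¼)*6 = 3/2 ≈ 1.5000)
O(v) = -2 - 3*v (O(v) = -4*v + (-2 + v) = -2 - 3*v)
A(H) = -13/(2*H) (A(H) = (-2 - 3*3/2)/H = (-2 - 9/2)/H = -13/(2*H))
A(7) - 315*(-226) = -13/2/7 - 315*(-226) = -13/2*⅐ + 71190 = -13/14 + 71190 = 996647/14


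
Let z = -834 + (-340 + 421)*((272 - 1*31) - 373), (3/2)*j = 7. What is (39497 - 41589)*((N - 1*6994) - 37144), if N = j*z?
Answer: 204861192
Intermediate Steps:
j = 14/3 (j = (2/3)*7 = 14/3 ≈ 4.6667)
z = -11526 (z = -834 + 81*((272 - 31) - 373) = -834 + 81*(241 - 373) = -834 + 81*(-132) = -834 - 10692 = -11526)
N = -53788 (N = (14/3)*(-11526) = -53788)
(39497 - 41589)*((N - 1*6994) - 37144) = (39497 - 41589)*((-53788 - 1*6994) - 37144) = -2092*((-53788 - 6994) - 37144) = -2092*(-60782 - 37144) = -2092*(-97926) = 204861192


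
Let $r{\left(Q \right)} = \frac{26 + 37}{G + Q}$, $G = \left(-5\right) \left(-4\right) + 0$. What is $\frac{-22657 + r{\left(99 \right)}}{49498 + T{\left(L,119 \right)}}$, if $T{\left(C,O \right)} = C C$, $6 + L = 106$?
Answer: $- \frac{192580}{505733} \approx -0.38079$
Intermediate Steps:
$L = 100$ ($L = -6 + 106 = 100$)
$G = 20$ ($G = 20 + 0 = 20$)
$r{\left(Q \right)} = \frac{63}{20 + Q}$ ($r{\left(Q \right)} = \frac{26 + 37}{20 + Q} = \frac{63}{20 + Q}$)
$T{\left(C,O \right)} = C^{2}$
$\frac{-22657 + r{\left(99 \right)}}{49498 + T{\left(L,119 \right)}} = \frac{-22657 + \frac{63}{20 + 99}}{49498 + 100^{2}} = \frac{-22657 + \frac{63}{119}}{49498 + 10000} = \frac{-22657 + 63 \cdot \frac{1}{119}}{59498} = \left(-22657 + \frac{9}{17}\right) \frac{1}{59498} = \left(- \frac{385160}{17}\right) \frac{1}{59498} = - \frac{192580}{505733}$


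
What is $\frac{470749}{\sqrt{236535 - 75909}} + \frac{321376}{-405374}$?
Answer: $- \frac{160688}{202687} + \frac{470749 \sqrt{160626}}{160626} \approx 1173.8$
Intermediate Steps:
$\frac{470749}{\sqrt{236535 - 75909}} + \frac{321376}{-405374} = \frac{470749}{\sqrt{160626}} + 321376 \left(- \frac{1}{405374}\right) = 470749 \frac{\sqrt{160626}}{160626} - \frac{160688}{202687} = \frac{470749 \sqrt{160626}}{160626} - \frac{160688}{202687} = - \frac{160688}{202687} + \frac{470749 \sqrt{160626}}{160626}$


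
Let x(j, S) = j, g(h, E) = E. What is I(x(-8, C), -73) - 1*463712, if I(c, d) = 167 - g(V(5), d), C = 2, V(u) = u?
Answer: -463472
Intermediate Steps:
I(c, d) = 167 - d
I(x(-8, C), -73) - 1*463712 = (167 - 1*(-73)) - 1*463712 = (167 + 73) - 463712 = 240 - 463712 = -463472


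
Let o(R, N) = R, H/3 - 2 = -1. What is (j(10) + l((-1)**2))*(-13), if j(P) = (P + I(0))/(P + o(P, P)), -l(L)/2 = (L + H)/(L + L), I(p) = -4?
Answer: 481/10 ≈ 48.100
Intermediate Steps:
H = 3 (H = 6 + 3*(-1) = 6 - 3 = 3)
l(L) = -(3 + L)/L (l(L) = -2*(L + 3)/(L + L) = -2*(3 + L)/(2*L) = -2*(3 + L)*1/(2*L) = -(3 + L)/L)
j(P) = (-4 + P)/(2*P) (j(P) = (P - 4)/(P + P) = (-4 + P)/((2*P)) = (-4 + P)*(1/(2*P)) = (-4 + P)/(2*P))
(j(10) + l((-1)**2))*(-13) = ((1/2)*(-4 + 10)/10 + (-3 - 1*(-1)**2)/((-1)**2))*(-13) = ((1/2)*(1/10)*6 + (-3 - 1*1)/1)*(-13) = (3/10 + 1*(-3 - 1))*(-13) = (3/10 + 1*(-4))*(-13) = (3/10 - 4)*(-13) = -37/10*(-13) = 481/10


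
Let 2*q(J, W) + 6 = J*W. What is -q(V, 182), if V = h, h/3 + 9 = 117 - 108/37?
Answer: -1061313/37 ≈ -28684.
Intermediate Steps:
h = 11664/37 (h = -27 + 3*(117 - 108/37) = -27 + 3*(4221/37) = -27 + 12663/37 = 11664/37 ≈ 315.24)
V = 11664/37 ≈ 315.24
q(J, W) = -3 + J*W/2 (q(J, W) = -3 + (J*W)/2 = -3 + J*W/2)
-q(V, 182) = -(-3 + (½)*(11664/37)*182) = -(-3 + 1061424/37) = -1*1061313/37 = -1061313/37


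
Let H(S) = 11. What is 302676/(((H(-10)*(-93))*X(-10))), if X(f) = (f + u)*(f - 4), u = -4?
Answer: -2293/1519 ≈ -1.5095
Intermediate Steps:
X(f) = (-4 + f)**2 (X(f) = (f - 4)*(f - 4) = (-4 + f)*(-4 + f) = (-4 + f)**2)
302676/(((H(-10)*(-93))*X(-10))) = 302676/(((11*(-93))*(16 + (-10)**2 - 8*(-10)))) = 302676/((-1023*(16 + 100 + 80))) = 302676/((-1023*196)) = 302676/(-200508) = 302676*(-1/200508) = -2293/1519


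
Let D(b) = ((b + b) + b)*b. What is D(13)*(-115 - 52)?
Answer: -84669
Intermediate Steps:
D(b) = 3*b² (D(b) = (2*b + b)*b = (3*b)*b = 3*b²)
D(13)*(-115 - 52) = (3*13²)*(-115 - 52) = (3*169)*(-167) = 507*(-167) = -84669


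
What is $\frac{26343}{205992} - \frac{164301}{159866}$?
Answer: $- \frac{1646296753}{1829506504} \approx -0.89986$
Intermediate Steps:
$\frac{26343}{205992} - \frac{164301}{159866} = 26343 \cdot \frac{1}{205992} - \frac{164301}{159866} = \frac{2927}{22888} - \frac{164301}{159866} = - \frac{1646296753}{1829506504}$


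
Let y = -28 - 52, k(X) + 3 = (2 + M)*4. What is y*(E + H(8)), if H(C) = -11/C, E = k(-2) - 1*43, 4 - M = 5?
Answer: 3470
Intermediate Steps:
M = -1 (M = 4 - 1*5 = 4 - 5 = -1)
k(X) = 1 (k(X) = -3 + (2 - 1)*4 = -3 + 1*4 = -3 + 4 = 1)
y = -80
E = -42 (E = 1 - 1*43 = 1 - 43 = -42)
y*(E + H(8)) = -80*(-42 - 11/8) = -80*(-347/8) = 3470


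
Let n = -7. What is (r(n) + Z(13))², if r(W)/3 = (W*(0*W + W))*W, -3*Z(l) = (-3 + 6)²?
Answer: 1065024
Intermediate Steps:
Z(l) = -3 (Z(l) = -(-3 + 6)²/3 = -⅓*3² = -⅓*9 = -3)
r(W) = 3*W³ (r(W) = 3*((W*(0*W + W))*W) = 3*((W*(0 + W))*W) = 3*((W*W)*W) = 3*(W²*W) = 3*W³)
(r(n) + Z(13))² = (3*(-7)³ - 3)² = (3*(-343) - 3)² = (-1029 - 3)² = (-1032)² = 1065024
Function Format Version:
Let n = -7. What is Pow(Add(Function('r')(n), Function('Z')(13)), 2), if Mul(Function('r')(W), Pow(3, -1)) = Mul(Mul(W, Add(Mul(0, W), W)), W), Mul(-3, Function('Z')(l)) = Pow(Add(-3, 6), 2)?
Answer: 1065024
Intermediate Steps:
Function('Z')(l) = -3 (Function('Z')(l) = Mul(Rational(-1, 3), Pow(Add(-3, 6), 2)) = Mul(Rational(-1, 3), Pow(3, 2)) = Mul(Rational(-1, 3), 9) = -3)
Function('r')(W) = Mul(3, Pow(W, 3)) (Function('r')(W) = Mul(3, Mul(Mul(W, Add(Mul(0, W), W)), W)) = Mul(3, Mul(Mul(W, Add(0, W)), W)) = Mul(3, Mul(Mul(W, W), W)) = Mul(3, Mul(Pow(W, 2), W)) = Mul(3, Pow(W, 3)))
Pow(Add(Function('r')(n), Function('Z')(13)), 2) = Pow(Add(Mul(3, Pow(-7, 3)), -3), 2) = Pow(Add(Mul(3, -343), -3), 2) = Pow(Add(-1029, -3), 2) = Pow(-1032, 2) = 1065024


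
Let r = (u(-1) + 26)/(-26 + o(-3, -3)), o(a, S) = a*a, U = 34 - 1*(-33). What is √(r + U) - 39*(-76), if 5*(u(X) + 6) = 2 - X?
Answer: 2964 + 2*√118830/85 ≈ 2972.1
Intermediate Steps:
u(X) = -28/5 - X/5 (u(X) = -6 + (2 - X)/5 = -6 + (⅖ - X/5) = -28/5 - X/5)
U = 67 (U = 34 + 33 = 67)
o(a, S) = a²
r = -103/85 (r = ((-28/5 - ⅕*(-1)) + 26)/(-26 + (-3)²) = ((-28/5 + ⅕) + 26)/(-26 + 9) = (-27/5 + 26)/(-17) = (103/5)*(-1/17) = -103/85 ≈ -1.2118)
√(r + U) - 39*(-76) = √(-103/85 + 67) - 39*(-76) = √(5592/85) + 2964 = 2*√118830/85 + 2964 = 2964 + 2*√118830/85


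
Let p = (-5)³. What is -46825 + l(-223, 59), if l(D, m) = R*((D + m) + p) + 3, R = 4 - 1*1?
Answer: -47689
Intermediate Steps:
R = 3 (R = 4 - 1 = 3)
p = -125
l(D, m) = -372 + 3*D + 3*m (l(D, m) = 3*((D + m) - 125) + 3 = 3*(-125 + D + m) + 3 = (-375 + 3*D + 3*m) + 3 = -372 + 3*D + 3*m)
-46825 + l(-223, 59) = -46825 + (-372 + 3*(-223) + 3*59) = -46825 + (-372 - 669 + 177) = -46825 - 864 = -47689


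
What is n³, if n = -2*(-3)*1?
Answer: 216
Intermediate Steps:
n = 6 (n = 6*1 = 6)
n³ = 6³ = 216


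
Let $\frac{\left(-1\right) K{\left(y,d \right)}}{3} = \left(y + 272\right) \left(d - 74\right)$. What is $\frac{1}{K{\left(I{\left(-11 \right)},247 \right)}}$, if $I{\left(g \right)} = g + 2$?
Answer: $- \frac{1}{136497} \approx -7.3262 \cdot 10^{-6}$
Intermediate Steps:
$I{\left(g \right)} = 2 + g$
$K{\left(y,d \right)} = - 3 \left(-74 + d\right) \left(272 + y\right)$ ($K{\left(y,d \right)} = - 3 \left(y + 272\right) \left(d - 74\right) = - 3 \left(272 + y\right) \left(-74 + d\right) = - 3 \left(-74 + d\right) \left(272 + y\right)$)
$\frac{1}{K{\left(I{\left(-11 \right)},247 \right)}} = \frac{1}{60384 - 201552 + 222 \left(2 - 11\right) - 741 \left(2 - 11\right)} = \frac{1}{60384 - 201552 + 222 \left(-9\right) - 741 \left(-9\right)} = \frac{1}{60384 - 201552 - 1998 + 6669} = \frac{1}{-136497} = - \frac{1}{136497}$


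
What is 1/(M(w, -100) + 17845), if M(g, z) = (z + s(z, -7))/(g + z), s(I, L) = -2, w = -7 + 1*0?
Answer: 107/1909517 ≈ 5.6035e-5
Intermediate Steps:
w = -7 (w = -7 + 0 = -7)
M(g, z) = (-2 + z)/(g + z) (M(g, z) = (z - 2)/(g + z) = (-2 + z)/(g + z))
1/(M(w, -100) + 17845) = 1/((-2 - 100)/(-7 - 100) + 17845) = 1/(-102/(-107) + 17845) = 1/(-1/107*(-102) + 17845) = 1/(102/107 + 17845) = 1/(1909517/107) = 107/1909517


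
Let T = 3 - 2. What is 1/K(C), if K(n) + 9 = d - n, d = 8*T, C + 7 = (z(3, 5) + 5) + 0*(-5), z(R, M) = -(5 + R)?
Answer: ⅑ ≈ 0.11111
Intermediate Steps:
z(R, M) = -5 - R
T = 1
C = -10 (C = -7 + (((-5 - 1*3) + 5) + 0*(-5)) = -7 + (((-5 - 3) + 5) + 0) = -7 + ((-8 + 5) + 0) = -7 + (-3 + 0) = -7 - 3 = -10)
d = 8 (d = 8*1 = 8)
K(n) = -1 - n (K(n) = -9 + (8 - n) = -1 - n)
1/K(C) = 1/(-1 - 1*(-10)) = 1/(-1 + 10) = 1/9 = ⅑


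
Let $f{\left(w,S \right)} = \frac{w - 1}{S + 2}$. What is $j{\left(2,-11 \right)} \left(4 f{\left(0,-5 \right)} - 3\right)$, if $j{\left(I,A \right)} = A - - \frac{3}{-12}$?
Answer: $\frac{75}{4} \approx 18.75$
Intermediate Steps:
$f{\left(w,S \right)} = \frac{-1 + w}{2 + S}$
$j{\left(I,A \right)} = - \frac{1}{4} + A$ ($j{\left(I,A \right)} = A - \left(-3\right) \left(- \frac{1}{12}\right) = A - \frac{1}{4} = - \frac{1}{4} + A$)
$j{\left(2,-11 \right)} \left(4 f{\left(0,-5 \right)} - 3\right) = \left(- \frac{1}{4} - 11\right) \left(4 \frac{-1 + 0}{2 - 5} - 3\right) = - \frac{45 \left(4 \frac{1}{-3} \left(-1\right) - 3\right)}{4} = - \frac{45 \left(4 \left(\left(- \frac{1}{3}\right) \left(-1\right)\right) - 3\right)}{4} = - \frac{45 \left(4 \cdot \frac{1}{3} - 3\right)}{4} = - \frac{45 \left(\frac{4}{3} - 3\right)}{4} = \left(- \frac{45}{4}\right) \left(- \frac{5}{3}\right) = \frac{75}{4}$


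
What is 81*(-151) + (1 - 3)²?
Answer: -12227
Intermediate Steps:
81*(-151) + (1 - 3)² = -12231 + (-2)² = -12231 + 4 = -12227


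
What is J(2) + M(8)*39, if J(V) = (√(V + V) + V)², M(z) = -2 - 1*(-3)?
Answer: 55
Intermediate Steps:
M(z) = 1 (M(z) = -2 + 3 = 1)
J(V) = (V + √2*√V)² (J(V) = (√(2*V) + V)² = (√2*√V + V)² = (V + √2*√V)²)
J(2) + M(8)*39 = (2 + √2*√2)² + 1*39 = (2 + 2)² + 39 = 4² + 39 = 16 + 39 = 55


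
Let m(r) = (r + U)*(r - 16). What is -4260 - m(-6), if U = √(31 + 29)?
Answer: -4392 + 44*√15 ≈ -4221.6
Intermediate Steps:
U = 2*√15 (U = √60 = 2*√15 ≈ 7.7460)
m(r) = (-16 + r)*(r + 2*√15) (m(r) = (r + 2*√15)*(r - 16) = (r + 2*√15)*(-16 + r) = (-16 + r)*(r + 2*√15))
-4260 - m(-6) = -4260 - ((-6)² - 32*√15 - 16*(-6) + 2*(-6)*√15) = -4260 - (36 - 32*√15 + 96 - 12*√15) = -4260 - (132 - 44*√15) = -4260 + (-132 + 44*√15) = -4392 + 44*√15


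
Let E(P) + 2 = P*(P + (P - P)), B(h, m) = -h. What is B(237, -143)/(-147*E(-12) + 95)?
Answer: 237/20779 ≈ 0.011406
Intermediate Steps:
E(P) = -2 + P² (E(P) = -2 + P*(P + (P - P)) = -2 + P*(P + 0) = -2 + P*P = -2 + P²)
B(237, -143)/(-147*E(-12) + 95) = (-1*237)/(-147*(-2 + (-12)²) + 95) = -237/(-147*(-2 + 144) + 95) = -237/(-147*142 + 95) = -237/(-20874 + 95) = -237/(-20779) = -237*(-1/20779) = 237/20779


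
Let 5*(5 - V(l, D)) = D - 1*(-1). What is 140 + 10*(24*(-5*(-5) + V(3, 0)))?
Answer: 7292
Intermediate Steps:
V(l, D) = 24/5 - D/5 (V(l, D) = 5 - (D - 1*(-1))/5 = 5 - (D + 1)/5 = 5 - (1 + D)/5 = 5 + (-1/5 - D/5) = 24/5 - D/5)
140 + 10*(24*(-5*(-5) + V(3, 0))) = 140 + 10*(24*(-5*(-5) + (24/5 - 1/5*0))) = 140 + 10*(24*(-5*(-5) + (24/5 + 0))) = 140 + 10*(24*(25 + 24/5)) = 140 + 10*(24*(149/5)) = 140 + 10*(3576/5) = 140 + 7152 = 7292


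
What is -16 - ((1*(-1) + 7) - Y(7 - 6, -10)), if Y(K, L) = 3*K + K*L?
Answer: -29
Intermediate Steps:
-16 - ((1*(-1) + 7) - Y(7 - 6, -10)) = -16 - ((1*(-1) + 7) - (7 - 6)*(3 - 10)) = -16 - ((-1 + 7) - (-7)) = -16 - (6 - 1*(-7)) = -16 - (6 + 7) = -16 - 1*13 = -16 - 13 = -29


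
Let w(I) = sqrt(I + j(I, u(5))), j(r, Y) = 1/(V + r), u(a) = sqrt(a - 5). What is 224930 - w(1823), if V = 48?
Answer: 224930 - sqrt(6381670414)/1871 ≈ 2.2489e+5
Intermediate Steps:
u(a) = sqrt(-5 + a)
j(r, Y) = 1/(48 + r)
w(I) = sqrt(I + 1/(48 + I))
224930 - w(1823) = 224930 - sqrt((1 + 1823*(48 + 1823))/(48 + 1823)) = 224930 - sqrt((1 + 1823*1871)/1871) = 224930 - sqrt((1 + 3410833)/1871) = 224930 - sqrt((1/1871)*3410834) = 224930 - sqrt(3410834/1871) = 224930 - sqrt(6381670414)/1871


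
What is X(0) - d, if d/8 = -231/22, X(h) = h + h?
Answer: 84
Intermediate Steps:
X(h) = 2*h
d = -84 (d = 8*(-231/22) = 8*(-231*1/22) = 8*(-21/2) = -84)
X(0) - d = 2*0 - 1*(-84) = 0 + 84 = 84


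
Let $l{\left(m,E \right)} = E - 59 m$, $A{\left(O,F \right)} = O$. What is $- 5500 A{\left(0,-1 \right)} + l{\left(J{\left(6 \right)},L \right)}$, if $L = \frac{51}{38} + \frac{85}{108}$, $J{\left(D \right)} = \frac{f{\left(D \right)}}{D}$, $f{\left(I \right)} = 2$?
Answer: $- \frac{35987}{2052} \approx -17.538$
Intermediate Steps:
$J{\left(D \right)} = \frac{2}{D}$
$L = \frac{4369}{2052}$ ($L = 51 \cdot \frac{1}{38} + 85 \cdot \frac{1}{108} = \frac{51}{38} + \frac{85}{108} = \frac{4369}{2052} \approx 2.1291$)
$- 5500 A{\left(0,-1 \right)} + l{\left(J{\left(6 \right)},L \right)} = \left(-5500\right) 0 + \left(\frac{4369}{2052} - 59 \cdot \frac{2}{6}\right) = 0 + \left(\frac{4369}{2052} - 59 \cdot 2 \cdot \frac{1}{6}\right) = 0 + \left(\frac{4369}{2052} - \frac{59}{3}\right) = 0 - \frac{35987}{2052} = - \frac{35987}{2052}$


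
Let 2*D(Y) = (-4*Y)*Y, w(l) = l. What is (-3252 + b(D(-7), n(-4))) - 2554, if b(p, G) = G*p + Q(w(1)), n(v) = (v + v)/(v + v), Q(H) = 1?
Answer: -5903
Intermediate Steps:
D(Y) = -2*Y² (D(Y) = ((-4*Y)*Y)/2 = (-4*Y²)/2 = -2*Y²)
n(v) = 1 (n(v) = (2*v)/((2*v)) = (2*v)*(1/(2*v)) = 1)
b(p, G) = 1 + G*p (b(p, G) = G*p + 1 = 1 + G*p)
(-3252 + b(D(-7), n(-4))) - 2554 = (-3252 + (1 + 1*(-2*(-7)²))) - 2554 = (-3252 + (1 + 1*(-2*49))) - 2554 = (-3252 + (1 + 1*(-98))) - 2554 = (-3252 + (1 - 98)) - 2554 = (-3252 - 97) - 2554 = -3349 - 2554 = -5903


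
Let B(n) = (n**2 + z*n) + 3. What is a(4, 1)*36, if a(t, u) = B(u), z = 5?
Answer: 324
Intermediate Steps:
B(n) = 3 + n**2 + 5*n (B(n) = (n**2 + 5*n) + 3 = 3 + n**2 + 5*n)
a(t, u) = 3 + u**2 + 5*u
a(4, 1)*36 = (3 + 1**2 + 5*1)*36 = (3 + 1 + 5)*36 = 9*36 = 324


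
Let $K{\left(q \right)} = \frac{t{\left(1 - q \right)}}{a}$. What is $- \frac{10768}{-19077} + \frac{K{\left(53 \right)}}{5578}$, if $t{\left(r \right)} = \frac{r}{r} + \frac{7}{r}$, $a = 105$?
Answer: $\frac{21863318287}{38733788184} \approx 0.56445$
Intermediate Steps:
$t{\left(r \right)} = 1 + \frac{7}{r}$
$K{\left(q \right)} = \frac{8 - q}{105 \left(1 - q\right)}$ ($K{\left(q \right)} = \frac{\frac{1}{1 - q} \left(7 - \left(-1 + q\right)\right)}{105} = \frac{8 - q}{1 - q} \frac{1}{105} = \frac{8 - q}{105 \left(1 - q\right)}$)
$- \frac{10768}{-19077} + \frac{K{\left(53 \right)}}{5578} = - \frac{10768}{-19077} + \frac{\frac{1}{105} \frac{1}{-1 + 53} \left(-8 + 53\right)}{5578} = \left(-10768\right) \left(- \frac{1}{19077}\right) + \frac{1}{105} \cdot \frac{1}{52} \cdot 45 \cdot \frac{1}{5578} = \frac{10768}{19077} + \frac{1}{105} \cdot \frac{1}{52} \cdot 45 \cdot \frac{1}{5578} = \frac{10768}{19077} + \frac{3}{364} \cdot \frac{1}{5578} = \frac{10768}{19077} + \frac{3}{2030392} = \frac{21863318287}{38733788184}$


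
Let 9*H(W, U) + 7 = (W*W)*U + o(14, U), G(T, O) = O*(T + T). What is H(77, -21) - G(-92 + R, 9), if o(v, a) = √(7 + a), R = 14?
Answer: -111880/9 + I*√14/9 ≈ -12431.0 + 0.41574*I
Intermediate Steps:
G(T, O) = 2*O*T (G(T, O) = O*(2*T) = 2*O*T)
H(W, U) = -7/9 + √(7 + U)/9 + U*W²/9 (H(W, U) = -7/9 + ((W*W)*U + √(7 + U))/9 = -7/9 + (W²*U + √(7 + U))/9 = -7/9 + (U*W² + √(7 + U))/9 = -7/9 + (√(7 + U) + U*W²)/9 = -7/9 + (√(7 + U)/9 + U*W²/9) = -7/9 + √(7 + U)/9 + U*W²/9)
H(77, -21) - G(-92 + R, 9) = (-7/9 + √(7 - 21)/9 + (⅑)*(-21)*77²) - 2*9*(-92 + 14) = (-7/9 + √(-14)/9 + (⅑)*(-21)*5929) - 2*9*(-78) = (-7/9 + (I*√14)/9 - 41503/3) - 1*(-1404) = (-7/9 + I*√14/9 - 41503/3) + 1404 = (-124516/9 + I*√14/9) + 1404 = -111880/9 + I*√14/9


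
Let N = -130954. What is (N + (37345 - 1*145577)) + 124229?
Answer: -114957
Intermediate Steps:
(N + (37345 - 1*145577)) + 124229 = (-130954 + (37345 - 1*145577)) + 124229 = (-130954 + (37345 - 145577)) + 124229 = (-130954 - 108232) + 124229 = -239186 + 124229 = -114957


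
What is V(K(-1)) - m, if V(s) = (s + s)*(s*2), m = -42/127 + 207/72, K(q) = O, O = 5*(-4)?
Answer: 1623015/1016 ≈ 1597.5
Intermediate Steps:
O = -20
K(q) = -20
m = 2585/1016 (m = -42*1/127 + 207*(1/72) = -42/127 + 23/8 = 2585/1016 ≈ 2.5443)
V(s) = 4*s² (V(s) = (2*s)*(2*s) = 4*s²)
V(K(-1)) - m = 4*(-20)² - 1*2585/1016 = 4*400 - 2585/1016 = 1600 - 2585/1016 = 1623015/1016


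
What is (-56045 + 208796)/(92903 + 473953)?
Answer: 50917/188952 ≈ 0.26947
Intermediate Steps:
(-56045 + 208796)/(92903 + 473953) = 152751/566856 = 152751*(1/566856) = 50917/188952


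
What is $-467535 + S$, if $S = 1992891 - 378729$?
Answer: $1146627$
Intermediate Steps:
$S = 1614162$ ($S = 1992891 - 378729 = 1614162$)
$-467535 + S = -467535 + 1614162 = 1146627$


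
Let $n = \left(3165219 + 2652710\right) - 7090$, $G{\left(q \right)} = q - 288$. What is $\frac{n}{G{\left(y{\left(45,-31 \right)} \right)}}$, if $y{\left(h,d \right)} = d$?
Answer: $- \frac{5810839}{319} \approx -18216.0$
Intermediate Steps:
$G{\left(q \right)} = -288 + q$
$n = 5810839$ ($n = 5817929 + \left(-986876 + 979786\right) = 5817929 - 7090 = 5810839$)
$\frac{n}{G{\left(y{\left(45,-31 \right)} \right)}} = \frac{5810839}{-288 - 31} = \frac{5810839}{-319} = 5810839 \left(- \frac{1}{319}\right) = - \frac{5810839}{319}$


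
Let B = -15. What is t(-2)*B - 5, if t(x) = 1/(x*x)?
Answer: -35/4 ≈ -8.7500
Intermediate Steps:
t(x) = x**(-2)
t(-2)*B - 5 = -15/(-2)**2 - 5 = (1/4)*(-15) - 5 = -15/4 - 5 = -35/4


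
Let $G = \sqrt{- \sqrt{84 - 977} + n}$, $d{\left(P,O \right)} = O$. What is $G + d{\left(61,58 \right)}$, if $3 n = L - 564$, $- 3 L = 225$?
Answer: $58 + \sqrt{-213 - i \sqrt{893}} \approx 59.021 - 14.63 i$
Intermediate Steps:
$L = -75$ ($L = \left(- \frac{1}{3}\right) 225 = -75$)
$n = -213$ ($n = \frac{-75 - 564}{3} = \frac{1}{3} \left(-639\right) = -213$)
$G = \sqrt{-213 - i \sqrt{893}}$ ($G = \sqrt{- \sqrt{84 - 977} - 213} = \sqrt{- \sqrt{-893} - 213} = \sqrt{- i \sqrt{893} - 213} = \sqrt{-213 - i \sqrt{893}} \approx 1.0213 - 14.63 i$)
$G + d{\left(61,58 \right)} = \sqrt{-213 - i \sqrt{893}} + 58 = 58 + \sqrt{-213 - i \sqrt{893}}$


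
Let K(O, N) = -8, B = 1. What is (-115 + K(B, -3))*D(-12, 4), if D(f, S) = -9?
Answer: 1107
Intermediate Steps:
(-115 + K(B, -3))*D(-12, 4) = (-115 - 8)*(-9) = -123*(-9) = 1107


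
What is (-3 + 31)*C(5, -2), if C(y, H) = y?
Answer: 140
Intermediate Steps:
(-3 + 31)*C(5, -2) = (-3 + 31)*5 = 28*5 = 140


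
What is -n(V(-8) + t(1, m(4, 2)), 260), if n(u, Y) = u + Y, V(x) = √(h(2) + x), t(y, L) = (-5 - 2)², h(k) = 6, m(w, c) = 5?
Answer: -309 - I*√2 ≈ -309.0 - 1.4142*I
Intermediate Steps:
t(y, L) = 49 (t(y, L) = (-7)² = 49)
V(x) = √(6 + x)
n(u, Y) = Y + u
-n(V(-8) + t(1, m(4, 2)), 260) = -(260 + (√(6 - 8) + 49)) = -(260 + (√(-2) + 49)) = -(260 + (I*√2 + 49)) = -(260 + (49 + I*√2)) = -(309 + I*√2) = -309 - I*√2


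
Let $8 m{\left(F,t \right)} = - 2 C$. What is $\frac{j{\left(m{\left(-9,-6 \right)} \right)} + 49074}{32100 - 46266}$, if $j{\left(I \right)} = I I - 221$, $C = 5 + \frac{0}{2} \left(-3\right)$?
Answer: $- \frac{781673}{226656} \approx -3.4487$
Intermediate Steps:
$C = 5$ ($C = 5 + 0 \cdot \frac{1}{2} \left(-3\right) = 5 + 0 \left(-3\right) = 5 + 0 = 5$)
$m{\left(F,t \right)} = - \frac{5}{4}$ ($m{\left(F,t \right)} = \frac{\left(-2\right) 5}{8} = \frac{1}{8} \left(-10\right) = - \frac{5}{4}$)
$j{\left(I \right)} = -221 + I^{2}$ ($j{\left(I \right)} = I^{2} - 221 = -221 + I^{2}$)
$\frac{j{\left(m{\left(-9,-6 \right)} \right)} + 49074}{32100 - 46266} = \frac{\left(-221 + \left(- \frac{5}{4}\right)^{2}\right) + 49074}{32100 - 46266} = \frac{\left(-221 + \frac{25}{16}\right) + 49074}{-14166} = \left(- \frac{3511}{16} + 49074\right) \left(- \frac{1}{14166}\right) = \frac{781673}{16} \left(- \frac{1}{14166}\right) = - \frac{781673}{226656}$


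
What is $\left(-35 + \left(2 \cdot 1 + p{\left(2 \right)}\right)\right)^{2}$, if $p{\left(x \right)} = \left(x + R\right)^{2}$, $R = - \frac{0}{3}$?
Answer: $841$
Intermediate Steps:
$R = 0$ ($R = - \frac{0}{3} = \left(-1\right) 0 = 0$)
$p{\left(x \right)} = x^{2}$ ($p{\left(x \right)} = \left(x + 0\right)^{2} = x^{2}$)
$\left(-35 + \left(2 \cdot 1 + p{\left(2 \right)}\right)\right)^{2} = \left(-35 + \left(2 \cdot 1 + 2^{2}\right)\right)^{2} = \left(-35 + \left(2 + 4\right)\right)^{2} = \left(-35 + 6\right)^{2} = \left(-29\right)^{2} = 841$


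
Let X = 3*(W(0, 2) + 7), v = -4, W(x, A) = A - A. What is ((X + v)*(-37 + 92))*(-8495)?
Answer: -7942825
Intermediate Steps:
W(x, A) = 0
X = 21 (X = 3*(0 + 7) = 3*7 = 21)
((X + v)*(-37 + 92))*(-8495) = ((21 - 4)*(-37 + 92))*(-8495) = (17*55)*(-8495) = 935*(-8495) = -7942825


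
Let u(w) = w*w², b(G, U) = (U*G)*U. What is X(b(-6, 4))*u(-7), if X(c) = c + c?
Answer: 65856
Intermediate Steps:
b(G, U) = G*U² (b(G, U) = (G*U)*U = G*U²)
u(w) = w³
X(c) = 2*c
X(b(-6, 4))*u(-7) = (2*(-6*4²))*(-7)³ = (2*(-6*16))*(-343) = (2*(-96))*(-343) = -192*(-343) = 65856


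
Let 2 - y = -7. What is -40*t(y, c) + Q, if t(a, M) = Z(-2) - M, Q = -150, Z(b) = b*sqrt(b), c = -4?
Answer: -310 + 80*I*sqrt(2) ≈ -310.0 + 113.14*I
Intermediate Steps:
y = 9 (y = 2 - 1*(-7) = 2 + 7 = 9)
Z(b) = b**(3/2)
t(a, M) = -M - 2*I*sqrt(2) (t(a, M) = (-2)**(3/2) - M = -2*I*sqrt(2) - M = -M - 2*I*sqrt(2))
-40*t(y, c) + Q = -40*(-1*(-4) - 2*I*sqrt(2)) - 150 = -40*(4 - 2*I*sqrt(2)) - 150 = (-160 + 80*I*sqrt(2)) - 150 = -310 + 80*I*sqrt(2)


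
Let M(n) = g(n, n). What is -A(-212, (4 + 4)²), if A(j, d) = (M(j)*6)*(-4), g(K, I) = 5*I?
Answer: -25440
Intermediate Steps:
M(n) = 5*n
A(j, d) = -120*j (A(j, d) = ((5*j)*6)*(-4) = (30*j)*(-4) = -120*j)
-A(-212, (4 + 4)²) = -(-120)*(-212) = -1*25440 = -25440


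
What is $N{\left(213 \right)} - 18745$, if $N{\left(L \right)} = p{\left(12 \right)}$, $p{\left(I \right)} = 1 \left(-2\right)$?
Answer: $-18747$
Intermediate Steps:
$p{\left(I \right)} = -2$
$N{\left(L \right)} = -2$
$N{\left(213 \right)} - 18745 = -2 - 18745 = -18747$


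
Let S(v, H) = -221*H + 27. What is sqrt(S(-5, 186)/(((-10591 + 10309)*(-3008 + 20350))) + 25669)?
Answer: 3*sqrt(1894788160083065)/815074 ≈ 160.22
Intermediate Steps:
S(v, H) = 27 - 221*H
sqrt(S(-5, 186)/(((-10591 + 10309)*(-3008 + 20350))) + 25669) = sqrt((27 - 221*186)/(((-10591 + 10309)*(-3008 + 20350))) + 25669) = sqrt((27 - 41106)/((-282*17342)) + 25669) = sqrt(-41079/(-4890444) + 25669) = sqrt(-41079*(-1/4890444) + 25669) = sqrt(13693/1630148 + 25669) = sqrt(41844282705/1630148) = 3*sqrt(1894788160083065)/815074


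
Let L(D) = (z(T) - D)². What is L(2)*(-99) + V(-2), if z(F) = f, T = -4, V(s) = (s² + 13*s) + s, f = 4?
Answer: -420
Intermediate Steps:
V(s) = s² + 14*s
z(F) = 4
L(D) = (4 - D)²
L(2)*(-99) + V(-2) = (-4 + 2)²*(-99) - 2*(14 - 2) = (-2)²*(-99) - 2*12 = 4*(-99) - 24 = -396 - 24 = -420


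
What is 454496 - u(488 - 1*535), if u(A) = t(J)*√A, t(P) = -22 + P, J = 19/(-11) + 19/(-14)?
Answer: 454496 + 3863*I*√47/154 ≈ 4.545e+5 + 171.97*I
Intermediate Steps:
J = -475/154 (J = 19*(-1/11) + 19*(-1/14) = -19/11 - 19/14 = -475/154 ≈ -3.0844)
u(A) = -3863*√A/154 (u(A) = (-22 - 475/154)*√A = -3863*√A/154)
454496 - u(488 - 1*535) = 454496 - (-3863)*√(488 - 1*535)/154 = 454496 - (-3863)*√(488 - 535)/154 = 454496 - (-3863)*√(-47)/154 = 454496 - (-3863)*I*√47/154 = 454496 + 3863*I*√47/154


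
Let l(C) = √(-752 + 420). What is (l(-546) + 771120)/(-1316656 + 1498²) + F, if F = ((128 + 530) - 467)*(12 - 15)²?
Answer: 132906861/77279 + I*√83/463674 ≈ 1719.8 + 1.9648e-5*I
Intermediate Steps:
l(C) = 2*I*√83 (l(C) = √(-332) = 2*I*√83)
F = 1719 (F = (658 - 467)*(-3)² = 191*9 = 1719)
(l(-546) + 771120)/(-1316656 + 1498²) + F = (2*I*√83 + 771120)/(-1316656 + 1498²) + 1719 = (771120 + 2*I*√83)/(-1316656 + 2244004) + 1719 = (771120 + 2*I*√83)/927348 + 1719 = (771120 + 2*I*√83)*(1/927348) + 1719 = (64260/77279 + I*√83/463674) + 1719 = 132906861/77279 + I*√83/463674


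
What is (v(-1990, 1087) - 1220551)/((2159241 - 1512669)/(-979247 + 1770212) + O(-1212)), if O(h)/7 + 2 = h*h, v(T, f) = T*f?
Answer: -892124414055/2711057536594 ≈ -0.32907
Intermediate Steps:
O(h) = -14 + 7*h² (O(h) = -14 + 7*(h*h) = -14 + 7*h²)
(v(-1990, 1087) - 1220551)/((2159241 - 1512669)/(-979247 + 1770212) + O(-1212)) = (-1990*1087 - 1220551)/((2159241 - 1512669)/(-979247 + 1770212) + (-14 + 7*(-1212)²)) = (-2163130 - 1220551)/(646572/790965 + (-14 + 7*1468944)) = -3383681/(646572*(1/790965) + (-14 + 10282608)) = -3383681/(215524/263655 + 10282594) = -3383681/2711057536594/263655 = -3383681*263655/2711057536594 = -892124414055/2711057536594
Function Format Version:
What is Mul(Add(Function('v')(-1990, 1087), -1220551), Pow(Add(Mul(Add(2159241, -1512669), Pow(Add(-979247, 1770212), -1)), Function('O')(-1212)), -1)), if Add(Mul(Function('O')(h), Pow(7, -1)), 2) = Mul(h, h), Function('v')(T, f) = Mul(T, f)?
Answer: Rational(-892124414055, 2711057536594) ≈ -0.32907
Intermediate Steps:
Function('O')(h) = Add(-14, Mul(7, Pow(h, 2))) (Function('O')(h) = Add(-14, Mul(7, Mul(h, h))) = Add(-14, Mul(7, Pow(h, 2))))
Mul(Add(Function('v')(-1990, 1087), -1220551), Pow(Add(Mul(Add(2159241, -1512669), Pow(Add(-979247, 1770212), -1)), Function('O')(-1212)), -1)) = Mul(Add(Mul(-1990, 1087), -1220551), Pow(Add(Mul(Add(2159241, -1512669), Pow(Add(-979247, 1770212), -1)), Add(-14, Mul(7, Pow(-1212, 2)))), -1)) = Mul(Add(-2163130, -1220551), Pow(Add(Mul(646572, Pow(790965, -1)), Add(-14, Mul(7, 1468944))), -1)) = Mul(-3383681, Pow(Add(Mul(646572, Rational(1, 790965)), Add(-14, 10282608)), -1)) = Mul(-3383681, Pow(Add(Rational(215524, 263655), 10282594), -1)) = Mul(-3383681, Pow(Rational(2711057536594, 263655), -1)) = Mul(-3383681, Rational(263655, 2711057536594)) = Rational(-892124414055, 2711057536594)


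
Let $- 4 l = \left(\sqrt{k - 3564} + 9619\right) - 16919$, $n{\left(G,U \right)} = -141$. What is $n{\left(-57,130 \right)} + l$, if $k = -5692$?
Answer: $1684 - \frac{i \sqrt{2314}}{2} \approx 1684.0 - 24.052 i$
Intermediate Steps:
$l = 1825 - \frac{i \sqrt{2314}}{2}$ ($l = - \frac{\left(\sqrt{-5692 - 3564} + 9619\right) - 16919}{4} = - \frac{\left(\sqrt{-9256} + 9619\right) - 16919}{4} = - \frac{\left(2 i \sqrt{2314} + 9619\right) - 16919}{4} = - \frac{\left(9619 + 2 i \sqrt{2314}\right) - 16919}{4} = - \frac{-7300 + 2 i \sqrt{2314}}{4} = 1825 - \frac{i \sqrt{2314}}{2} \approx 1825.0 - 24.052 i$)
$n{\left(-57,130 \right)} + l = -141 + \left(1825 - \frac{i \sqrt{2314}}{2}\right) = 1684 - \frac{i \sqrt{2314}}{2}$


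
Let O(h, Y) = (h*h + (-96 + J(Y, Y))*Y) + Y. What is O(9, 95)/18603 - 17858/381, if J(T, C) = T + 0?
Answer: -12303019/262509 ≈ -46.867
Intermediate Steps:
J(T, C) = T
O(h, Y) = Y + h² + Y*(-96 + Y) (O(h, Y) = (h*h + (-96 + Y)*Y) + Y = (h² + Y*(-96 + Y)) + Y = Y + h² + Y*(-96 + Y))
O(9, 95)/18603 - 17858/381 = (95² + 9² - 95*95)/18603 - 17858/381 = (9025 + 81 - 9025)*(1/18603) - 17858*1/381 = 81*(1/18603) - 17858/381 = 3/689 - 17858/381 = -12303019/262509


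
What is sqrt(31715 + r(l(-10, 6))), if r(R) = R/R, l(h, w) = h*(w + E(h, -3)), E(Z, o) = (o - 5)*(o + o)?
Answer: 6*sqrt(881) ≈ 178.09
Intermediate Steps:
E(Z, o) = 2*o*(-5 + o) (E(Z, o) = (-5 + o)*(2*o) = 2*o*(-5 + o))
l(h, w) = h*(48 + w) (l(h, w) = h*(w + 2*(-3)*(-5 - 3)) = h*(w + 2*(-3)*(-8)) = h*(w + 48) = h*(48 + w))
r(R) = 1
sqrt(31715 + r(l(-10, 6))) = sqrt(31715 + 1) = sqrt(31716) = 6*sqrt(881)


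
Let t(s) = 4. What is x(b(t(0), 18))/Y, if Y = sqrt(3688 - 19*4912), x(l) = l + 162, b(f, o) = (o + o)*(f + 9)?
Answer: -7*I*sqrt(2490)/166 ≈ -2.1042*I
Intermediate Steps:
b(f, o) = 2*o*(9 + f) (b(f, o) = (2*o)*(9 + f) = 2*o*(9 + f))
x(l) = 162 + l
Y = 6*I*sqrt(2490) (Y = sqrt(3688 - 93328) = sqrt(-89640) = 6*I*sqrt(2490) ≈ 299.4*I)
x(b(t(0), 18))/Y = (162 + 2*18*(9 + 4))/((6*I*sqrt(2490))) = (162 + 2*18*13)*(-I*sqrt(2490)/14940) = (162 + 468)*(-I*sqrt(2490)/14940) = 630*(-I*sqrt(2490)/14940) = -7*I*sqrt(2490)/166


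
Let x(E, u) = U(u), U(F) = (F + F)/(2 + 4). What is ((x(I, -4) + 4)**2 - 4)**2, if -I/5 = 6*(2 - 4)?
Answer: 784/81 ≈ 9.6790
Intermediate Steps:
I = 60 (I = -30*(2 - 4) = -30*(-2) = -5*(-12) = 60)
U(F) = F/3 (U(F) = (2*F)/6 = (2*F)*(1/6) = F/3)
x(E, u) = u/3
((x(I, -4) + 4)**2 - 4)**2 = (((1/3)*(-4) + 4)**2 - 4)**2 = ((-4/3 + 4)**2 - 4)**2 = ((8/3)**2 - 4)**2 = (64/9 - 4)**2 = (28/9)**2 = 784/81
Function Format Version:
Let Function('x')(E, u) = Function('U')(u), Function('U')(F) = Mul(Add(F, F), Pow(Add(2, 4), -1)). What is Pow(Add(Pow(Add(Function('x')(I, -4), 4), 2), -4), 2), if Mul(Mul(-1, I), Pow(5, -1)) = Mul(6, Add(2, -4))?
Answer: Rational(784, 81) ≈ 9.6790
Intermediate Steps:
I = 60 (I = Mul(-5, Mul(6, Add(2, -4))) = Mul(-5, Mul(6, -2)) = Mul(-5, -12) = 60)
Function('U')(F) = Mul(Rational(1, 3), F) (Function('U')(F) = Mul(Mul(2, F), Pow(6, -1)) = Mul(Mul(2, F), Rational(1, 6)) = Mul(Rational(1, 3), F))
Function('x')(E, u) = Mul(Rational(1, 3), u)
Pow(Add(Pow(Add(Function('x')(I, -4), 4), 2), -4), 2) = Pow(Add(Pow(Add(Mul(Rational(1, 3), -4), 4), 2), -4), 2) = Pow(Add(Pow(Add(Rational(-4, 3), 4), 2), -4), 2) = Pow(Add(Pow(Rational(8, 3), 2), -4), 2) = Pow(Add(Rational(64, 9), -4), 2) = Pow(Rational(28, 9), 2) = Rational(784, 81)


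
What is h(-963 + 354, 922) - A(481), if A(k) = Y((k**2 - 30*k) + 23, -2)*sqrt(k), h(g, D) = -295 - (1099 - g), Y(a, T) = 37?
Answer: -2003 - 37*sqrt(481) ≈ -2814.5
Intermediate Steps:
h(g, D) = -1394 + g (h(g, D) = -295 + (-1099 + g) = -1394 + g)
A(k) = 37*sqrt(k)
h(-963 + 354, 922) - A(481) = (-1394 + (-963 + 354)) - 37*sqrt(481) = (-1394 - 609) - 37*sqrt(481) = -2003 - 37*sqrt(481)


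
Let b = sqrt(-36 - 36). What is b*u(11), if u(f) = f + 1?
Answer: 72*I*sqrt(2) ≈ 101.82*I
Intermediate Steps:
u(f) = 1 + f
b = 6*I*sqrt(2) (b = sqrt(-72) = 6*I*sqrt(2) ≈ 8.4853*I)
b*u(11) = (6*I*sqrt(2))*(1 + 11) = (6*I*sqrt(2))*12 = 72*I*sqrt(2)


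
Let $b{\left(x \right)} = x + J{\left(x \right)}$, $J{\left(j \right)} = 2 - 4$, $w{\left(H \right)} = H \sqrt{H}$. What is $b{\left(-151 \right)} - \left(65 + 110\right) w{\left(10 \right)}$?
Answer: $-153 - 1750 \sqrt{10} \approx -5687.0$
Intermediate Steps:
$w{\left(H \right)} = H^{\frac{3}{2}}$
$J{\left(j \right)} = -2$
$b{\left(x \right)} = -2 + x$ ($b{\left(x \right)} = x - 2 = -2 + x$)
$b{\left(-151 \right)} - \left(65 + 110\right) w{\left(10 \right)} = \left(-2 - 151\right) - \left(65 + 110\right) 10^{\frac{3}{2}} = -153 - 175 \cdot 10 \sqrt{10} = -153 - 1750 \sqrt{10}$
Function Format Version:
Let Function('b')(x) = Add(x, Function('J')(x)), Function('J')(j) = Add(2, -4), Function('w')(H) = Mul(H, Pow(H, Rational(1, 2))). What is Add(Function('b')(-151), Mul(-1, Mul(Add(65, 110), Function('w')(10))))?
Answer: Add(-153, Mul(-1750, Pow(10, Rational(1, 2)))) ≈ -5687.0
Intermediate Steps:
Function('w')(H) = Pow(H, Rational(3, 2))
Function('J')(j) = -2
Function('b')(x) = Add(-2, x) (Function('b')(x) = Add(x, -2) = Add(-2, x))
Add(Function('b')(-151), Mul(-1, Mul(Add(65, 110), Function('w')(10)))) = Add(Add(-2, -151), Mul(-1, Mul(Add(65, 110), Pow(10, Rational(3, 2))))) = Add(-153, Mul(-1, Mul(175, Mul(10, Pow(10, Rational(1, 2)))))) = Add(-153, Mul(-1, Mul(1750, Pow(10, Rational(1, 2))))) = Add(-153, Mul(-1750, Pow(10, Rational(1, 2))))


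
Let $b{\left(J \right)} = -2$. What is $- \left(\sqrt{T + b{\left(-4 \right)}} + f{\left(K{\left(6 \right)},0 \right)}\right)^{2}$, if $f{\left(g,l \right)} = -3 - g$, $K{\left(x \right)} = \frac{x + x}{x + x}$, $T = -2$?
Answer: $-12 + 16 i \approx -12.0 + 16.0 i$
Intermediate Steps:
$K{\left(x \right)} = 1$ ($K{\left(x \right)} = \frac{2 x}{2 x} = 2 x \frac{1}{2 x} = 1$)
$- \left(\sqrt{T + b{\left(-4 \right)}} + f{\left(K{\left(6 \right)},0 \right)}\right)^{2} = - \left(\sqrt{-2 - 2} - 4\right)^{2} = - \left(\sqrt{-4} - 4\right)^{2} = - \left(2 i - 4\right)^{2} = - \left(-4 + 2 i\right)^{2}$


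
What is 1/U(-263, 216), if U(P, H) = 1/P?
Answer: -263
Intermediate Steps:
1/U(-263, 216) = 1/(1/(-263)) = 1/(-1/263) = -263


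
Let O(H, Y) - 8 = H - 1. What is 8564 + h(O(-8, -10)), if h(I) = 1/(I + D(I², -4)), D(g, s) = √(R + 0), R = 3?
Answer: 17129/2 + √3/2 ≈ 8565.4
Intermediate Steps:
D(g, s) = √3 (D(g, s) = √(3 + 0) = √3)
O(H, Y) = 7 + H (O(H, Y) = 8 + (H - 1) = 8 + (-1 + H) = 7 + H)
h(I) = 1/(I + √3)
8564 + h(O(-8, -10)) = 8564 + 1/((7 - 8) + √3) = 8564 + 1/(-1 + √3)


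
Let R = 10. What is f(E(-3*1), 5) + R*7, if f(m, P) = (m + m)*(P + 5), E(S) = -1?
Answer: 50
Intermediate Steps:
f(m, P) = 2*m*(5 + P) (f(m, P) = (2*m)*(5 + P) = 2*m*(5 + P))
f(E(-3*1), 5) + R*7 = 2*(-1)*(5 + 5) + 10*7 = 2*(-1)*10 + 70 = -20 + 70 = 50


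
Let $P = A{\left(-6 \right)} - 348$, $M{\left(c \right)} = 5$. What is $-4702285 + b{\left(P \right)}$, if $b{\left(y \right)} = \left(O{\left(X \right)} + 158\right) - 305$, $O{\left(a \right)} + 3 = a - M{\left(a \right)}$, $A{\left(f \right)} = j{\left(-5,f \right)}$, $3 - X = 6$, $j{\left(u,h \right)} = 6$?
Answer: $-4702443$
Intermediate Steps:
$X = -3$ ($X = 3 - 6 = -3$)
$A{\left(f \right)} = 6$
$O{\left(a \right)} = -8 + a$ ($O{\left(a \right)} = -3 + \left(a - 5\right) = -3 + \left(-5 + a\right) = -8 + a$)
$P = -342$ ($P = 6 - 348 = -342$)
$b{\left(y \right)} = -158$ ($b{\left(y \right)} = \left(\left(-8 - 3\right) + 158\right) - 305 = \left(-11 + 158\right) - 305 = 147 - 305 = -158$)
$-4702285 + b{\left(P \right)} = -4702285 - 158 = -4702443$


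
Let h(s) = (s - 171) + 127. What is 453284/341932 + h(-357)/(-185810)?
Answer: 21090453693/15883596230 ≈ 1.3278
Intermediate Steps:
h(s) = -44 + s (h(s) = (-171 + s) + 127 = -44 + s)
453284/341932 + h(-357)/(-185810) = 453284/341932 + (-44 - 357)/(-185810) = 453284*(1/341932) - 401*(-1/185810) = 113321/85483 + 401/185810 = 21090453693/15883596230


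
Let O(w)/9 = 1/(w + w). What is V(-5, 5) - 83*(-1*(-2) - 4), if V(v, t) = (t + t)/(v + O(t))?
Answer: 6706/41 ≈ 163.56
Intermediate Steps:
O(w) = 9/(2*w) (O(w) = 9/(w + w) = 9/((2*w)) = 9*(1/(2*w)) = 9/(2*w))
V(v, t) = 2*t/(v + 9/(2*t)) (V(v, t) = (t + t)/(v + 9/(2*t)) = (2*t)/(v + 9/(2*t)) = 2*t/(v + 9/(2*t)))
V(-5, 5) - 83*(-1*(-2) - 4) = 4*5**2/(9 + 2*5*(-5)) - 83*(-1*(-2) - 4) = 4*25/(9 - 50) - 83*(2 - 4) = 4*25/(-41) - 83*(-2) = 4*25*(-1/41) + 166 = -100/41 + 166 = 6706/41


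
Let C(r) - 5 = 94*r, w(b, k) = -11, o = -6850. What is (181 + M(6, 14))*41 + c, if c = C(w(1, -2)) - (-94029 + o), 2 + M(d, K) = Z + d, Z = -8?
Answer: 107107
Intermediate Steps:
M(d, K) = -10 + d (M(d, K) = -2 + (-8 + d) = -10 + d)
C(r) = 5 + 94*r
c = 99850 (c = (5 + 94*(-11)) - (-94029 - 6850) = (5 - 1034) - 1*(-100879) = -1029 + 100879 = 99850)
(181 + M(6, 14))*41 + c = (181 + (-10 + 6))*41 + 99850 = (181 - 4)*41 + 99850 = 177*41 + 99850 = 7257 + 99850 = 107107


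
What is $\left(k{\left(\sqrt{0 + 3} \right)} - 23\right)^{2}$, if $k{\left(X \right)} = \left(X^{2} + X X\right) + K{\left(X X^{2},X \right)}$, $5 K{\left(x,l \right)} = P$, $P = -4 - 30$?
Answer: $\frac{14161}{25} \approx 566.44$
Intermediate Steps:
$P = -34$ ($P = -4 - 30 = -34$)
$K{\left(x,l \right)} = - \frac{34}{5}$ ($K{\left(x,l \right)} = \frac{1}{5} \left(-34\right) = - \frac{34}{5}$)
$k{\left(X \right)} = - \frac{34}{5} + 2 X^{2}$ ($k{\left(X \right)} = \left(X^{2} + X X\right) - \frac{34}{5} = \left(X^{2} + X^{2}\right) - \frac{34}{5} = 2 X^{2} - \frac{34}{5} = - \frac{34}{5} + 2 X^{2}$)
$\left(k{\left(\sqrt{0 + 3} \right)} - 23\right)^{2} = \left(\left(- \frac{34}{5} + 2 \left(\sqrt{0 + 3}\right)^{2}\right) - 23\right)^{2} = \left(\left(- \frac{34}{5} + 2 \left(\sqrt{3}\right)^{2}\right) - 23\right)^{2} = \left(\left(- \frac{34}{5} + 2 \cdot 3\right) - 23\right)^{2} = \left(\left(- \frac{34}{5} + 6\right) - 23\right)^{2} = \left(- \frac{4}{5} - 23\right)^{2} = \left(- \frac{119}{5}\right)^{2} = \frac{14161}{25}$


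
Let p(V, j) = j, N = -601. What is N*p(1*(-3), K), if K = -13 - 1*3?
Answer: 9616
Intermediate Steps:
K = -16 (K = -13 - 3 = -16)
N*p(1*(-3), K) = -601*(-16) = 9616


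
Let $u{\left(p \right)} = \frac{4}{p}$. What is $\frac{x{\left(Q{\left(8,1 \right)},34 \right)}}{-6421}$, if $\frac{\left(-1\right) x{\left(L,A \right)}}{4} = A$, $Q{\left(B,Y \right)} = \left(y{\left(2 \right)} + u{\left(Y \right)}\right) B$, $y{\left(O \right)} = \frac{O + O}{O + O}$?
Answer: $\frac{136}{6421} \approx 0.021181$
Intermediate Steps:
$y{\left(O \right)} = 1$ ($y{\left(O \right)} = \frac{2 O}{2 O} = 2 O \frac{1}{2 O} = 1$)
$Q{\left(B,Y \right)} = B \left(1 + \frac{4}{Y}\right)$ ($Q{\left(B,Y \right)} = \left(1 + \frac{4}{Y}\right) B = B \left(1 + \frac{4}{Y}\right)$)
$x{\left(L,A \right)} = - 4 A$
$\frac{x{\left(Q{\left(8,1 \right)},34 \right)}}{-6421} = \frac{\left(-4\right) 34}{-6421} = \left(-136\right) \left(- \frac{1}{6421}\right) = \frac{136}{6421}$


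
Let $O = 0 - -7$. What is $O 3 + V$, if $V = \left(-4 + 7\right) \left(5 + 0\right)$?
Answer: $36$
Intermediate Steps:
$V = 15$ ($V = 3 \cdot 5 = 15$)
$O = 7$ ($O = 0 + 7 = 7$)
$O 3 + V = 7 \cdot 3 + 15 = 21 + 15 = 36$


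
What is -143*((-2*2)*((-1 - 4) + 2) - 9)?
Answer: -429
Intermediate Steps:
-143*((-2*2)*((-1 - 4) + 2) - 9) = -143*(-4*(-5 + 2) - 9) = -143*(-4*(-3) - 9) = -143*(12 - 9) = -143*3 = -429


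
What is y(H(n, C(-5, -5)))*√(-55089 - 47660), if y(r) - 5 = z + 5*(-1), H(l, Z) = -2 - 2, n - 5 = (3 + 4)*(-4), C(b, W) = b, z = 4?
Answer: 4*I*√102749 ≈ 1282.2*I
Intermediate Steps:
n = -23 (n = 5 + (3 + 4)*(-4) = 5 + 7*(-4) = 5 - 28 = -23)
H(l, Z) = -4
y(r) = 4 (y(r) = 5 + (4 + 5*(-1)) = 5 + (4 - 5) = 5 - 1 = 4)
y(H(n, C(-5, -5)))*√(-55089 - 47660) = 4*√(-55089 - 47660) = 4*√(-102749) = 4*(I*√102749) = 4*I*√102749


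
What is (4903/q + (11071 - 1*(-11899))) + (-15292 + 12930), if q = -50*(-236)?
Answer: 243179303/11800 ≈ 20608.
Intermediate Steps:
q = 11800
(4903/q + (11071 - 1*(-11899))) + (-15292 + 12930) = (4903/11800 + (11071 - 1*(-11899))) + (-15292 + 12930) = (4903*(1/11800) + (11071 + 11899)) - 2362 = (4903/11800 + 22970) - 2362 = 271050903/11800 - 2362 = 243179303/11800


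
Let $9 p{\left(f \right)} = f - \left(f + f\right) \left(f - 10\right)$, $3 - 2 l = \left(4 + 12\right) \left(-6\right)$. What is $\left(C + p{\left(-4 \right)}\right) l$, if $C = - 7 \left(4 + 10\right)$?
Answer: $-5489$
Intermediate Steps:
$l = \frac{99}{2}$ ($l = \frac{3}{2} - \frac{\left(4 + 12\right) \left(-6\right)}{2} = \frac{3}{2} - \frac{16 \left(-6\right)}{2} = \frac{3}{2} - -48 = \frac{3}{2} + 48 = \frac{99}{2} \approx 49.5$)
$C = -98$ ($C = \left(-7\right) 14 = -98$)
$p{\left(f \right)} = \frac{f}{9} - \frac{2 f \left(-10 + f\right)}{9}$ ($p{\left(f \right)} = \frac{f - \left(f + f\right) \left(f - 10\right)}{9} = \frac{f - 2 f \left(-10 + f\right)}{9} = \frac{f}{9} - \frac{2 f \left(-10 + f\right)}{9}$)
$\left(C + p{\left(-4 \right)}\right) l = \left(-98 + \frac{1}{9} \left(-4\right) \left(21 - -8\right)\right) \frac{99}{2} = \left(-98 + \frac{1}{9} \left(-4\right) \left(21 + 8\right)\right) \frac{99}{2} = \left(-98 + \frac{1}{9} \left(-4\right) 29\right) \frac{99}{2} = \left(-98 - \frac{116}{9}\right) \frac{99}{2} = \left(- \frac{998}{9}\right) \frac{99}{2} = -5489$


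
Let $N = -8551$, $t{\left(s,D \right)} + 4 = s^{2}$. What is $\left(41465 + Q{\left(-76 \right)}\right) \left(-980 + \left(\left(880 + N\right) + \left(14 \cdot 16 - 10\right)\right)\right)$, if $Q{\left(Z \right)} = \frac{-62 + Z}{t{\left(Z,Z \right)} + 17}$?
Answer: $- \frac{2025223782439}{5789} \approx -3.4984 \cdot 10^{8}$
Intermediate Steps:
$t{\left(s,D \right)} = -4 + s^{2}$
$Q{\left(Z \right)} = \frac{-62 + Z}{13 + Z^{2}}$ ($Q{\left(Z \right)} = \frac{-62 + Z}{\left(-4 + Z^{2}\right) + 17} = \frac{-62 + Z}{13 + Z^{2}}$)
$\left(41465 + Q{\left(-76 \right)}\right) \left(-980 + \left(\left(880 + N\right) + \left(14 \cdot 16 - 10\right)\right)\right) = \left(41465 + \frac{-62 - 76}{13 + \left(-76\right)^{2}}\right) \left(-980 + \left(\left(880 - 8551\right) + \left(14 \cdot 16 - 10\right)\right)\right) = \left(41465 + \frac{1}{13 + 5776} \left(-138\right)\right) \left(-980 + \left(-7671 + \left(224 - 10\right)\right)\right) = \left(41465 + \frac{1}{5789} \left(-138\right)\right) \left(-980 + \left(-7671 + 214\right)\right) = \left(41465 + \frac{1}{5789} \left(-138\right)\right) \left(-980 - 7457\right) = \left(41465 - \frac{138}{5789}\right) \left(-8437\right) = \frac{240040747}{5789} \left(-8437\right) = - \frac{2025223782439}{5789}$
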